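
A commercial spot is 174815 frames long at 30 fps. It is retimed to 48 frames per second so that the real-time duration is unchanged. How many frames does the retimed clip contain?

Target frames = source frames × (target rate / source rate) = 174815 × (48)/(30) = 174815 × 8/5 = 279704.

279704 frames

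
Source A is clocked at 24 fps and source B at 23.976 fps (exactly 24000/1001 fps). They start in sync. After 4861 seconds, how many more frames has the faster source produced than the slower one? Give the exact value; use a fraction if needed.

116664/1001 frames

A emits 24 × 4861 = 116664 frames; B emits 24000/1001 × 4861 = 116664000/1001.
Difference = 116664/1001 frames (≈ 116.5475); B is behind A.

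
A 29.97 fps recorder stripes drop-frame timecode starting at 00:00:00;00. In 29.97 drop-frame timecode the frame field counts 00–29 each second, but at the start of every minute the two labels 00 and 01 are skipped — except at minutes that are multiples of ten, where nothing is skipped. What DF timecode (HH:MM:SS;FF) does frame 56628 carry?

00:31:29;14

Ten DF minutes hold 17982 frames, so frame 56628 lies in block 3 (frames 53946–71927) with 2682 frames into that block.
The block's first minute is 1800 frames and the rest 1798 each; 2682 frames reaches minute 1, so 3 × 18 + 1 × 2 = 56 labels have been skipped so far.
Adding those back, label number 56628 + 56 = 56684 at 30 labels/s is 1889 s + 14 f = 0 h 31 min 29 s frame 14, i.e. 00:31:29;14.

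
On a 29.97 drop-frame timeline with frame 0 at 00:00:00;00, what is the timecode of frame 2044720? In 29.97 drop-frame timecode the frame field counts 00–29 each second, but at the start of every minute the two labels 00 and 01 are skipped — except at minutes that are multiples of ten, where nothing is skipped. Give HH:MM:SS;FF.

18:57:05;18

Ten DF minutes hold 17982 frames, so frame 2044720 lies in block 113 (frames 2031966–2049947) with 12754 frames into that block.
The block's first minute is 1800 frames and the rest 1798 each; 12754 frames reaches minute 7, so 113 × 18 + 7 × 2 = 2048 labels have been skipped so far.
Adding those back, label number 2044720 + 2048 = 2046768 at 30 labels/s is 68225 s + 18 f = 18 h 57 min 5 s frame 18, i.e. 18:57:05;18.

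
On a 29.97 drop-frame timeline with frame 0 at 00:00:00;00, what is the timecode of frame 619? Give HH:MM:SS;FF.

Each 10-minute DF block holds 10 × 60 × 30 − 9 × 2 = 17982 frames. 619 ÷ 17982 → 0 full blocks, remainder 619.
Within the partial block the first minute is 1800 frames and each further minute 1798, so 0 further minute boundaries passed. Total skipped labels = 18 × 0 + 2 × 0 = 0.
Non-drop label index = 619 + 0 = 619; at 30 labels/s that is 00:00:20:19, i.e. DF 00:00:20;19.

00:00:20;19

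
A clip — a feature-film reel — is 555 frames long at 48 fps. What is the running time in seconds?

11.5625 seconds

Running time = 555 / (48) = 11.5625 s.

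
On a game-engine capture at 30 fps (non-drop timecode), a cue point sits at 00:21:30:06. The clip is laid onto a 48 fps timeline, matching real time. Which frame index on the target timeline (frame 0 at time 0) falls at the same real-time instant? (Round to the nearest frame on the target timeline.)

Source frame index: (0×3600 + 21×60 + 30) × 30 + 6 = 38706.
Real time: 38706 / (30) = 6451/5 s.
Target frame: (6451/5) × (48) = 309648/5 ≈ 61929.600 → 61930.

frame 61930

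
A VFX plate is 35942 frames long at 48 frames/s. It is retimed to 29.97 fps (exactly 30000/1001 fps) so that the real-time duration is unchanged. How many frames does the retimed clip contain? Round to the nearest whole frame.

Frames at target rate = 35942 × (30000/1001) / (48) = 22463750/1001 ≈ 22441.309.
Nearest whole frame: 22441.

22441 frames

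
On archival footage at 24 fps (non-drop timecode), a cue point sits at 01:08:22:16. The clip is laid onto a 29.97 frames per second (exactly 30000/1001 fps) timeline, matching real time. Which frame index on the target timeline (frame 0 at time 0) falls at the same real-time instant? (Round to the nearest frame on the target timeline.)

Source frame index: (1×3600 + 8×60 + 22) × 24 + 16 = 98464.
Real time: 98464 / (24) = 12308/3 s.
Target frame: (12308/3) × (30000/1001) = 123080000/1001 ≈ 122957.043 → 122957.

frame 122957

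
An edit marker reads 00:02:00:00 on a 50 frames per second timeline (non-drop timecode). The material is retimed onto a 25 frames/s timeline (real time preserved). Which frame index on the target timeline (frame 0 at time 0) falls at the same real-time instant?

frame 3000

Source frame index: (0×3600 + 2×60 + 0) × 50 + 0 = 6000.
Real time: 6000 / (50) = 120 s.
Target frame: (120) × (25) = 3000.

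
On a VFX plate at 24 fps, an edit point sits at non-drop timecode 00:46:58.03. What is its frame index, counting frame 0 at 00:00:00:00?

Total seconds to the label: (0 × 3600 + 46 × 60 + 58) = 2818.
Frame index = 2818 × 24 + 3 = 67635.

67635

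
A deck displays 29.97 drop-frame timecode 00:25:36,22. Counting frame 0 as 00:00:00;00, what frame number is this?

46056

Complete 10-minute blocks: 2, each 17982 frames → 35964.
Remaining 5 whole minutes in the current block: 1800 + 4 × 1798 = 8992 frames.
Within the current minute: 36 × 30 + 22 − 2 = 1100 (labels ;00/;01 skipped at this minute). Total = 35964 + 8992 + 1100 = 46056.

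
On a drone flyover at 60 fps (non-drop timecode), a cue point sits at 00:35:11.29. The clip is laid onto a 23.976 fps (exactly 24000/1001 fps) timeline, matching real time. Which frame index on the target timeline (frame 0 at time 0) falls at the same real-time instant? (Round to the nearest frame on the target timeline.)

Source frame index: (0×3600 + 35×60 + 11) × 60 + 29 = 126689.
Real time: 126689 / (60) = 126689/60 s.
Target frame: (126689/60) × (24000/1001) = 50675600/1001 ≈ 50624.975 → 50625.

frame 50625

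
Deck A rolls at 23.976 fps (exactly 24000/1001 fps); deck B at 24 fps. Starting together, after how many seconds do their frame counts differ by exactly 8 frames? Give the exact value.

The gap grows by |24 − 24000/1001| = 24/1001 frames per second.
Time for a 8-frame gap: 8 ÷ (24/1001) = 1001/3 s.

1001/3 seconds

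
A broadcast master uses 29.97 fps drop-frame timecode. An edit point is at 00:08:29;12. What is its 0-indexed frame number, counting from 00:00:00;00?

15266

Complete 10-minute blocks: 0, each 17982 frames → 0.
Remaining 8 whole minutes in the current block: 1800 + 7 × 1798 = 14386 frames.
Within the current minute: 29 × 30 + 12 − 2 = 880 (labels ;00/;01 skipped at this minute). Total = 0 + 14386 + 880 = 15266.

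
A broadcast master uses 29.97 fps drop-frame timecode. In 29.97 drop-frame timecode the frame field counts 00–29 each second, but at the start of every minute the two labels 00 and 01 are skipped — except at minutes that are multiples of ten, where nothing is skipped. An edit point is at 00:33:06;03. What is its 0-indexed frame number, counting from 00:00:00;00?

Complete 10-minute blocks: 3, each 17982 frames → 53946.
Remaining 3 whole minutes in the current block: 1800 + 2 × 1798 = 5396 frames.
Within the current minute: 6 × 30 + 3 − 2 = 181 (labels ;00/;01 skipped at this minute). Total = 53946 + 5396 + 181 = 59523.

59523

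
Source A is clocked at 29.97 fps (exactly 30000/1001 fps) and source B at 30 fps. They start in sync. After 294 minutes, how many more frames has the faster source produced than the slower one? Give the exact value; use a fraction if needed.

75600/143 frames

294 min = 17640 s.
A emits 30000/1001 × 17640 = 75600000/143 frames; B emits 30 × 17640 = 529200.
Difference = 75600/143 frames (≈ 528.6713); B is ahead of A.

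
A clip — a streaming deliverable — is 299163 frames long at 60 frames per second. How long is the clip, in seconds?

4986.05 seconds

Running time = 299163 / (60) = 4986.05 s.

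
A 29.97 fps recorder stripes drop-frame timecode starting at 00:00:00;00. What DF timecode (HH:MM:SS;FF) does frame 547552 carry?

Each 10-minute DF block holds 10 × 60 × 30 − 9 × 2 = 17982 frames. 547552 ÷ 17982 → 30 full blocks, remainder 8092.
Within the partial block the first minute is 1800 frames and each further minute 1798, so 4 further minute boundaries passed. Total skipped labels = 18 × 30 + 2 × 4 = 548.
Non-drop label index = 547552 + 548 = 548100; at 30 labels/s that is 05:04:30:00, i.e. DF 05:04:30;00.

05:04:30;00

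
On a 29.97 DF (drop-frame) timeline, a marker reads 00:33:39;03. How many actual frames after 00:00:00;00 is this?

60513

Complete 10-minute blocks: 3, each 17982 frames → 53946.
Remaining 3 whole minutes in the current block: 1800 + 2 × 1798 = 5396 frames.
Within the current minute: 39 × 30 + 3 − 2 = 1171 (labels ;00/;01 skipped at this minute). Total = 53946 + 5396 + 1171 = 60513.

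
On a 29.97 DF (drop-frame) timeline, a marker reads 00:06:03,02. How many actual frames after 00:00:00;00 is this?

As if non-drop at 30 labels/s: (0 × 3600 + 6 × 60 + 3) × 30 + 2 = 10892.
Minute boundaries passed: 6; those not divisible by 10: 6 − 0 = 6; dropped labels = 2 × 6 = 12.
Actual frame index = 10892 − 12 = 10880.

10880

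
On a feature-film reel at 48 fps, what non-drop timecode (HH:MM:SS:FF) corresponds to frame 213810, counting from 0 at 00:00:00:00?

01:14:14:18

213810 ÷ 48 = 4454 full seconds, remainder 18 frames.
4454 s = 1 h 14 min 14 s.
Timecode: 01:14:14:18.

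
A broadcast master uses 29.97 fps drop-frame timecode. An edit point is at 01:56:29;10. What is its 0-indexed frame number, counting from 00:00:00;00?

Complete 10-minute blocks: 11, each 17982 frames → 197802.
Remaining 6 whole minutes in the current block: 1800 + 5 × 1798 = 10790 frames.
Within the current minute: 29 × 30 + 10 − 2 = 878 (labels ;00/;01 skipped at this minute). Total = 197802 + 10790 + 878 = 209470.

209470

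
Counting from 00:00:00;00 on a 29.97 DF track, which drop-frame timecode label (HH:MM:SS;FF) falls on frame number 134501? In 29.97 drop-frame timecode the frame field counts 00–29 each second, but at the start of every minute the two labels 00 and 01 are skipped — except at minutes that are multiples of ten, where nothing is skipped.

01:14:47;25

Each 10-minute DF block holds 10 × 60 × 30 − 9 × 2 = 17982 frames. 134501 ÷ 17982 → 7 full blocks, remainder 8627.
Within the partial block the first minute is 1800 frames and each further minute 1798, so 4 further minute boundaries passed. Total skipped labels = 18 × 7 + 2 × 4 = 134.
Non-drop label index = 134501 + 134 = 134635; at 30 labels/s that is 01:14:47:25, i.e. DF 01:14:47;25.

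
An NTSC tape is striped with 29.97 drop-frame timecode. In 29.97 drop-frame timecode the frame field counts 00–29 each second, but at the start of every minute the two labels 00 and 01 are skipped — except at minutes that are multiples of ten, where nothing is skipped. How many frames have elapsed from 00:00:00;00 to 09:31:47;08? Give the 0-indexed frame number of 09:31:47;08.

Complete 10-minute blocks: 57, each 17982 frames → 1024974.
Remaining 1 whole minute in the current block: 1800 + 0 × 1798 = 1800 frames.
Within the current minute: 47 × 30 + 8 − 2 = 1416 (labels ;00/;01 skipped at this minute). Total = 1024974 + 1800 + 1416 = 1028190.

1028190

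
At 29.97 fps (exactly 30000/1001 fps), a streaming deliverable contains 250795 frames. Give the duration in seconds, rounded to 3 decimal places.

Running time = 250795 × 1001/30000 = 50209159/6000 s ≈ 8368.193 s.

8368.193 seconds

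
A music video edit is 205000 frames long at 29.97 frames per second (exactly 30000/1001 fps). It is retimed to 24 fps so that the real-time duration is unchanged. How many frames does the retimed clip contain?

164164 frames

Target frames = source frames × (target rate / source rate) = 205000 × (24)/(30000/1001) = 205000 × 1001/1250 = 164164.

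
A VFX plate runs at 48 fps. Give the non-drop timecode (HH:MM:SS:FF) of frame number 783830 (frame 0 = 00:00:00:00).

783830 ÷ 48 = 16329 full seconds, remainder 38 frames.
16329 s = 4 h 32 min 9 s.
Timecode: 04:32:09:38.

04:32:09:38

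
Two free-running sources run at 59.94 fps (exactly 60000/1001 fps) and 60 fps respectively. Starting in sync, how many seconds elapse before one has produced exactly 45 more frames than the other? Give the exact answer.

The gap grows by |60 − 60000/1001| = 60/1001 frames per second.
Time for a 45-frame gap: 45 ÷ (60/1001) = 750.75 s.

750.75 seconds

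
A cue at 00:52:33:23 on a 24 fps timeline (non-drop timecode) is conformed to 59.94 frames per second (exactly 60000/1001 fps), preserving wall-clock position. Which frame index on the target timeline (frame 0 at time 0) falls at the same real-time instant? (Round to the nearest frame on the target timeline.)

frame 189048

Source frame index: (0×3600 + 52×60 + 33) × 24 + 23 = 75695.
Real time: 75695 / (24) = 75695/24 s.
Target frame: (75695/24) × (60000/1001) = 189237500/1001 ≈ 189048.452 → 189048.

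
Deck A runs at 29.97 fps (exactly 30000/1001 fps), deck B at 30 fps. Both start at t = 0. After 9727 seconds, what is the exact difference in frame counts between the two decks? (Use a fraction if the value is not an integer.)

291810/1001 frames

A emits 30000/1001 × 9727 = 291810000/1001 frames; B emits 30 × 9727 = 291810.
Difference = 291810/1001 frames (≈ 291.5185); B is ahead of A.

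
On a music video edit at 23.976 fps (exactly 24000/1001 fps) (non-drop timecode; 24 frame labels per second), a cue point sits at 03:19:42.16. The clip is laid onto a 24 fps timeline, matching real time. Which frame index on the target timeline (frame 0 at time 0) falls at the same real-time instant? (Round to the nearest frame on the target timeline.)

Source frame index: (3×3600 + 19×60 + 42) × 24 + 16 = 287584.
Real time: 287584 / (24000/1001) = 8995987/750 s.
Target frame: (8995987/750) × (24) = 35983948/125 ≈ 287871.584 → 287872.

frame 287872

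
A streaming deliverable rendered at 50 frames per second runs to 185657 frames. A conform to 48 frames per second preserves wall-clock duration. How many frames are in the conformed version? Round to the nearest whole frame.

Frames at target rate = 185657 × (48) / (50) = 4455768/25 ≈ 178230.720.
Nearest whole frame: 178231.

178231 frames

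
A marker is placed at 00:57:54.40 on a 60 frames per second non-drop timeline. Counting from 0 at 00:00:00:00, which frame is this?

Total seconds to the label: (0 × 3600 + 57 × 60 + 54) = 3474.
Frame index = 3474 × 60 + 40 = 208480.

208480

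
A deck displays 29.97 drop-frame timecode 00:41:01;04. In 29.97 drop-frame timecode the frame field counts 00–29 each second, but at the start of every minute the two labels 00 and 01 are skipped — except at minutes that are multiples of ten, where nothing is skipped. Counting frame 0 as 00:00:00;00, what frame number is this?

As if non-drop at 30 labels/s: (0 × 3600 + 41 × 60 + 1) × 30 + 4 = 73834.
Minute boundaries passed: 41; those not divisible by 10: 41 − 4 = 37; dropped labels = 2 × 37 = 74.
Actual frame index = 73834 − 74 = 73760.

73760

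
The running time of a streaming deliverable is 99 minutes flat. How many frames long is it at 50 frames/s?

297000 frames

99 min = 5940 s.
Frames = 5940 × 50 = 297000.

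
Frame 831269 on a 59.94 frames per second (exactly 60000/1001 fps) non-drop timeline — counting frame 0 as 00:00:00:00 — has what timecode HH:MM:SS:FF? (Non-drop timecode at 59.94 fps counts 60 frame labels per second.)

831269 ÷ 60 = 13854 full seconds, remainder 29 frames.
13854 s = 3 h 50 min 54 s.
Timecode: 03:50:54:29.

03:50:54:29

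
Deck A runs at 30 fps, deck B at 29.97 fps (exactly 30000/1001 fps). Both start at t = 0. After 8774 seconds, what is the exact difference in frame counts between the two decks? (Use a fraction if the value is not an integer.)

A emits 30 × 8774 = 263220 frames; B emits 30000/1001 × 8774 = 263220000/1001.
Difference = 263220/1001 frames (≈ 262.9570); B is behind A.

263220/1001 frames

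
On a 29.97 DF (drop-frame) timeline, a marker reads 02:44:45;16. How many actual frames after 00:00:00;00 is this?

As if non-drop at 30 labels/s: (2 × 3600 + 44 × 60 + 45) × 30 + 16 = 296566.
Minute boundaries passed: 164; those not divisible by 10: 164 − 16 = 148; dropped labels = 2 × 148 = 296.
Actual frame index = 296566 − 296 = 296270.

296270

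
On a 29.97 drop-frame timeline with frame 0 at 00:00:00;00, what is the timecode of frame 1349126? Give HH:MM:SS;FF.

12:30:15;26

Ten DF minutes hold 17982 frames, so frame 1349126 lies in block 75 (frames 1348650–1366631) with 476 frames into that block.
The block's first minute is 1800 frames and the rest 1798 each; 476 frames reaches minute 0, so 75 × 18 + 0 × 2 = 1350 labels have been skipped so far.
Adding those back, label number 1349126 + 1350 = 1350476 at 30 labels/s is 45015 s + 26 f = 12 h 30 min 15 s frame 26, i.e. 12:30:15;26.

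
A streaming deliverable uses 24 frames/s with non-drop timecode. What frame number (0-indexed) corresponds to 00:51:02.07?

Total seconds to the label: (0 × 3600 + 51 × 60 + 2) = 3062.
Frame index = 3062 × 24 + 7 = 73495.

73495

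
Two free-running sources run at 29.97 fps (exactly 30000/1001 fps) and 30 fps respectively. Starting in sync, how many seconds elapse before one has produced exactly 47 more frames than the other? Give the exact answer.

The gap grows by |30 − 30000/1001| = 30/1001 frames per second.
Time for a 47-frame gap: 47 ÷ (30/1001) = 47047/30 s.

47047/30 seconds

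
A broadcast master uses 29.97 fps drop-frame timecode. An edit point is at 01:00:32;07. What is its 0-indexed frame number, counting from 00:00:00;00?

108859

Complete 10-minute blocks: 6, each 17982 frames → 107892.
Remaining 0 whole minutes in the current block: 0 frames.
Within the current minute: 32 × 30 + 7 = 967. Total = 107892 + 0 + 967 = 108859.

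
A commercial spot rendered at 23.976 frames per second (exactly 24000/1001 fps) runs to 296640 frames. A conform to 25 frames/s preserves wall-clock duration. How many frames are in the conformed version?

309309 frames

Target frames = source frames × (target rate / source rate) = 296640 × (25)/(24000/1001) = 296640 × 1001/960 = 309309.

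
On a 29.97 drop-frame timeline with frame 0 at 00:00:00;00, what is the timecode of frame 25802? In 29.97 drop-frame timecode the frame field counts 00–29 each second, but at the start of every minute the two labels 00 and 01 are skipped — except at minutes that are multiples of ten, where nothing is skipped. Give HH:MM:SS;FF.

00:14:20;28

Each 10-minute DF block holds 10 × 60 × 30 − 9 × 2 = 17982 frames. 25802 ÷ 17982 → 1 full block, remainder 7820.
Within the partial block the first minute is 1800 frames and each further minute 1798, so 4 further minute boundaries passed. Total skipped labels = 18 × 1 + 2 × 4 = 26.
Non-drop label index = 25802 + 26 = 25828; at 30 labels/s that is 00:14:20:28, i.e. DF 00:14:20;28.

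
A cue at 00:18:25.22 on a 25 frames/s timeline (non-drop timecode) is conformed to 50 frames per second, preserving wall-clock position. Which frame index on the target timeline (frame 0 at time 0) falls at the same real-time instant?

frame 55294

Source frame index: (0×3600 + 18×60 + 25) × 25 + 22 = 27647.
Real time: 27647 / (25) = 27647/25 s.
Target frame: (27647/25) × (50) = 55294.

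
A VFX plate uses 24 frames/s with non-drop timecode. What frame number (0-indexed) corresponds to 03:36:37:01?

Total seconds to the label: (3 × 3600 + 36 × 60 + 37) = 12997.
Frame index = 12997 × 24 + 1 = 311929.

311929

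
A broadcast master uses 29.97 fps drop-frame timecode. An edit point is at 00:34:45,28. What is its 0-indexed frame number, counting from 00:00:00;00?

Complete 10-minute blocks: 3, each 17982 frames → 53946.
Remaining 4 whole minutes in the current block: 1800 + 3 × 1798 = 7194 frames.
Within the current minute: 45 × 30 + 28 − 2 = 1376 (labels ;00/;01 skipped at this minute). Total = 53946 + 7194 + 1376 = 62516.

62516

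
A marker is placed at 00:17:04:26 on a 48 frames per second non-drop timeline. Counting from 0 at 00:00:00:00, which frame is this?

Total seconds to the label: (0 × 3600 + 17 × 60 + 4) = 1024.
Frame index = 1024 × 48 + 26 = 49178.

49178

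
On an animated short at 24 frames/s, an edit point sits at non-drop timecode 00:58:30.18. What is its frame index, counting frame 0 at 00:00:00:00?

Total seconds to the label: (0 × 3600 + 58 × 60 + 30) = 3510.
Frame index = 3510 × 24 + 18 = 84258.

84258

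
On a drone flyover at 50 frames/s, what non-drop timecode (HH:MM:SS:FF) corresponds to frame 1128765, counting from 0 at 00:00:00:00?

06:16:15:15

1128765 ÷ 50 = 22575 full seconds, remainder 15 frames.
22575 s = 6 h 16 min 15 s.
Timecode: 06:16:15:15.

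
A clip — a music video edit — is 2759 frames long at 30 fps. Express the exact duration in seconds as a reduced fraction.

2759/30 seconds

Running time = 2759 ÷ (30) = 2759 × 1/30 = 2759/30 s.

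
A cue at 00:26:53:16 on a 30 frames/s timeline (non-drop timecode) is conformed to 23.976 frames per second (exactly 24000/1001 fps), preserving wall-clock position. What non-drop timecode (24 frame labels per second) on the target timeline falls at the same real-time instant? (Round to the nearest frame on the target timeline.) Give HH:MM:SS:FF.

Source frame index: (0×3600 + 26×60 + 53) × 30 + 16 = 48406.
Real time: 48406 / (30) = 24203/15 s.
Target frame: (24203/15) × (24000/1001) = 38724800/1001 ≈ 38686.114 → 38686.
At 24 labels/s: frame 38686 → 00:26:51:22.

00:26:51:22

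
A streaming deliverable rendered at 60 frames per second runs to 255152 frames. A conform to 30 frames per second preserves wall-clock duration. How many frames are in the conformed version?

Target frames = source frames × (target rate / source rate) = 255152 × (30)/(60) = 255152 × 1/2 = 127576.

127576 frames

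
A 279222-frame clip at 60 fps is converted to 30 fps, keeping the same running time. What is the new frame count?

139611 frames

Frames at target rate = 279222 × (30) / (60) = 139611.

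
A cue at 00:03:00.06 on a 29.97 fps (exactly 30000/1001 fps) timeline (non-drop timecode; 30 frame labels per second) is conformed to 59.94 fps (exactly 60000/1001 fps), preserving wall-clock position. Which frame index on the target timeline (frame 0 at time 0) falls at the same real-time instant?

Source frame index: (0×3600 + 3×60 + 0) × 30 + 6 = 5406.
Real time: 5406 / (30000/1001) = 901901/5000 s.
Target frame: (901901/5000) × (60000/1001) = 10812.

frame 10812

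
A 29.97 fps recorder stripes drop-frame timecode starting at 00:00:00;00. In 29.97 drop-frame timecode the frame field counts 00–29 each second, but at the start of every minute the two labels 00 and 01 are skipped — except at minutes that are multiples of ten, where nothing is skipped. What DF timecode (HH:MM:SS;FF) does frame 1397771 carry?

Ten DF minutes hold 17982 frames, so frame 1397771 lies in block 77 (frames 1384614–1402595) with 13157 frames into that block.
The block's first minute is 1800 frames and the rest 1798 each; 13157 frames reaches minute 7, so 77 × 18 + 7 × 2 = 1400 labels have been skipped so far.
Adding those back, label number 1397771 + 1400 = 1399171 at 30 labels/s is 46639 s + 1 f = 12 h 57 min 19 s frame 1, i.e. 12:57:19;01.

12:57:19;01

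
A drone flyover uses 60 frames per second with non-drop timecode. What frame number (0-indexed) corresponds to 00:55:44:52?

frame 200692

Total seconds to the label: (0 × 3600 + 55 × 60 + 44) = 3344.
Frame index = 3344 × 60 + 52 = 200692.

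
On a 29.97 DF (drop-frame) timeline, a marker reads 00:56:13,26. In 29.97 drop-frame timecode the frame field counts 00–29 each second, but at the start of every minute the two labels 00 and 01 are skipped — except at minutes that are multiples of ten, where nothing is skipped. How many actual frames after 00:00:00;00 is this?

101114

Complete 10-minute blocks: 5, each 17982 frames → 89910.
Remaining 6 whole minutes in the current block: 1800 + 5 × 1798 = 10790 frames.
Within the current minute: 13 × 30 + 26 − 2 = 414 (labels ;00/;01 skipped at this minute). Total = 89910 + 10790 + 414 = 101114.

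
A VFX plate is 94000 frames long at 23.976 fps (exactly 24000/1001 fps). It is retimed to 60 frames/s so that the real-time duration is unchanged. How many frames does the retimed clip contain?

Target frames = source frames × (target rate / source rate) = 94000 × (60)/(24000/1001) = 94000 × 1001/400 = 235235.

235235 frames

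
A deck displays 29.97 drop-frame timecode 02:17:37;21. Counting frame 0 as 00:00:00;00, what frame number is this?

247483

As if non-drop at 30 labels/s: (2 × 3600 + 17 × 60 + 37) × 30 + 21 = 247731.
Minute boundaries passed: 137; those not divisible by 10: 137 − 13 = 124; dropped labels = 2 × 124 = 248.
Actual frame index = 247731 − 248 = 247483.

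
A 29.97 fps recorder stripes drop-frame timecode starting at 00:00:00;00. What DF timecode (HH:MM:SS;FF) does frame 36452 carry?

Ten DF minutes hold 17982 frames, so frame 36452 lies in block 2 (frames 35964–53945) with 488 frames into that block.
The block's first minute is 1800 frames and the rest 1798 each; 488 frames reaches minute 0, so 2 × 18 + 0 × 2 = 36 labels have been skipped so far.
Adding those back, label number 36452 + 36 = 36488 at 30 labels/s is 1216 s + 8 f = 0 h 20 min 16 s frame 8, i.e. 00:20:16;08.

00:20:16;08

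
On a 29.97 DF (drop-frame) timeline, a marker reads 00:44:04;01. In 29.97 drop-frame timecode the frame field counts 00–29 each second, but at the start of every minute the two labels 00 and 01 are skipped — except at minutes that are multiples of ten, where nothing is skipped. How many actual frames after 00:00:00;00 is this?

As if non-drop at 30 labels/s: (0 × 3600 + 44 × 60 + 4) × 30 + 1 = 79321.
Minute boundaries passed: 44; those not divisible by 10: 44 − 4 = 40; dropped labels = 2 × 40 = 80.
Actual frame index = 79321 − 80 = 79241.

79241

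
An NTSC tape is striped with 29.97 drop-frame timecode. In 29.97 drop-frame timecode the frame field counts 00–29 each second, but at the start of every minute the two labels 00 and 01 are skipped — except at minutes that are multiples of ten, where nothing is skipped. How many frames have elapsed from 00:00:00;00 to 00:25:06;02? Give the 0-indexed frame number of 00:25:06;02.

45136

As if non-drop at 30 labels/s: (0 × 3600 + 25 × 60 + 6) × 30 + 2 = 45182.
Minute boundaries passed: 25; those not divisible by 10: 25 − 2 = 23; dropped labels = 2 × 23 = 46.
Actual frame index = 45182 − 46 = 45136.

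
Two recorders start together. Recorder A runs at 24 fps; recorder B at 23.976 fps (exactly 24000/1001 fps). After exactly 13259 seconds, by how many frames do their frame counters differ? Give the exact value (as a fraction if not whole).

A emits 24 × 13259 = 318216 frames; B emits 24000/1001 × 13259 = 318216000/1001.
Difference = 318216/1001 frames (≈ 317.8981); B is behind A.

318216/1001 frames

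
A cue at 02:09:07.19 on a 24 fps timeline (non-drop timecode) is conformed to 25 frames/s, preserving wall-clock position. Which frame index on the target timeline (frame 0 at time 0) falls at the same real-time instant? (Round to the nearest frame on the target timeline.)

Source frame index: (2×3600 + 9×60 + 7) × 24 + 19 = 185947.
Real time: 185947 / (24) = 185947/24 s.
Target frame: (185947/24) × (25) = 4648675/24 ≈ 193694.792 → 193695.

frame 193695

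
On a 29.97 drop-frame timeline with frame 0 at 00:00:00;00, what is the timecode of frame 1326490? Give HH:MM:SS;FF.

Ten DF minutes hold 17982 frames, so frame 1326490 lies in block 73 (frames 1312686–1330667) with 13804 frames into that block.
The block's first minute is 1800 frames and the rest 1798 each; 13804 frames reaches minute 7, so 73 × 18 + 7 × 2 = 1328 labels have been skipped so far.
Adding those back, label number 1326490 + 1328 = 1327818 at 30 labels/s is 44260 s + 18 f = 12 h 17 min 40 s frame 18, i.e. 12:17:40;18.

12:17:40;18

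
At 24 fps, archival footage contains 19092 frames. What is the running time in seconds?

795.5 seconds

Running time = 19092 / (24) = 795.5 s.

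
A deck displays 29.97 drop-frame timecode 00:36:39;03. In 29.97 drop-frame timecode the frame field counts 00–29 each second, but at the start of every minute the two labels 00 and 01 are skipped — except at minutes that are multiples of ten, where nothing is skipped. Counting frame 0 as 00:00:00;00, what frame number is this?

Complete 10-minute blocks: 3, each 17982 frames → 53946.
Remaining 6 whole minutes in the current block: 1800 + 5 × 1798 = 10790 frames.
Within the current minute: 39 × 30 + 3 − 2 = 1171 (labels ;00/;01 skipped at this minute). Total = 53946 + 10790 + 1171 = 65907.

65907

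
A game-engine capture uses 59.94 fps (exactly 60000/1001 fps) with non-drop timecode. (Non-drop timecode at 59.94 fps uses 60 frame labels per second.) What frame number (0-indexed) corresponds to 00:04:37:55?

Total seconds to the label: (0 × 3600 + 4 × 60 + 37) = 277.
Frame index = 277 × 60 + 55 = 16675.

frame 16675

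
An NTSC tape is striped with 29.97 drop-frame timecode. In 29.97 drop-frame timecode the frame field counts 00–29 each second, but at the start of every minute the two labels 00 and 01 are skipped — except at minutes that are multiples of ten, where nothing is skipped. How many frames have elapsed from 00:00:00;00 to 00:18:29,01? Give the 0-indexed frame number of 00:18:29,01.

33237

Complete 10-minute blocks: 1, each 17982 frames → 17982.
Remaining 8 whole minutes in the current block: 1800 + 7 × 1798 = 14386 frames.
Within the current minute: 29 × 30 + 1 − 2 = 869 (labels ;00/;01 skipped at this minute). Total = 17982 + 14386 + 869 = 33237.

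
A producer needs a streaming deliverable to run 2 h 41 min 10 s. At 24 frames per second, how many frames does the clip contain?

232080 frames

2 h 41 min 10 s = 9670 s.
Frames = 9670 × 24 = 232080.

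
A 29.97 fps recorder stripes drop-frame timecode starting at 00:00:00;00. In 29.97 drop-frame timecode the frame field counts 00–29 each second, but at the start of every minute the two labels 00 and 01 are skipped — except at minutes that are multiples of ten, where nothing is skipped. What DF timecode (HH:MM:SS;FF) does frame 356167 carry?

03:18:04;05

Each 10-minute DF block holds 10 × 60 × 30 − 9 × 2 = 17982 frames. 356167 ÷ 17982 → 19 full blocks, remainder 14509.
Within the partial block the first minute is 1800 frames and each further minute 1798, so 8 further minute boundaries passed. Total skipped labels = 18 × 19 + 2 × 8 = 358.
Non-drop label index = 356167 + 358 = 356525; at 30 labels/s that is 03:18:04:05, i.e. DF 03:18:04;05.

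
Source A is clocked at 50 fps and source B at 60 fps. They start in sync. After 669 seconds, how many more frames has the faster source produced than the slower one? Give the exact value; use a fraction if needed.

A emits 50 × 669 = 33450 frames; B emits 60 × 669 = 40140.
Difference = 6690 frames; B is ahead of A.

6690 frames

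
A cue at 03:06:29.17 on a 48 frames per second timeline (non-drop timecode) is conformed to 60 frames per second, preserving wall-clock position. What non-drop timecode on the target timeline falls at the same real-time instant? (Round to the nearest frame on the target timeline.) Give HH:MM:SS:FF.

03:06:29:21

Source frame index: (3×3600 + 6×60 + 29) × 48 + 17 = 537089.
Real time: 537089 / (48) = 537089/48 s.
Target frame: (537089/48) × (60) = 2685445/4 ≈ 671361.250 → 671361.
At 60 labels/s: frame 671361 → 03:06:29:21.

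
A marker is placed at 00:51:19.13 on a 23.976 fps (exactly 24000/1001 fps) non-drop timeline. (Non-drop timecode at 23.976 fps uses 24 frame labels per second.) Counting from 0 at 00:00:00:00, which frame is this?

73909

Total seconds to the label: (0 × 3600 + 51 × 60 + 19) = 3079.
Frame index = 3079 × 24 + 13 = 73909.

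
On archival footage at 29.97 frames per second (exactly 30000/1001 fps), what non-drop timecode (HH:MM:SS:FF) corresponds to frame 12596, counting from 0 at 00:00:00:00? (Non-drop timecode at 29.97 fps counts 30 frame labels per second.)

00:06:59:26

12596 ÷ 30 = 419 full seconds, remainder 26 frames.
419 s = 0 h 6 min 59 s.
Timecode: 00:06:59:26.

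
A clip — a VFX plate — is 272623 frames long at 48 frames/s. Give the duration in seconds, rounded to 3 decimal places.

Running time = 272623 × 1/48 = 272623/48 s ≈ 5679.646 s.

5679.646 seconds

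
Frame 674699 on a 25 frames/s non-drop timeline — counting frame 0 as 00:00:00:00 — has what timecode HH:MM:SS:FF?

07:29:47:24

674699 ÷ 25 = 26987 full seconds, remainder 24 frames.
26987 s = 7 h 29 min 47 s.
Timecode: 07:29:47:24.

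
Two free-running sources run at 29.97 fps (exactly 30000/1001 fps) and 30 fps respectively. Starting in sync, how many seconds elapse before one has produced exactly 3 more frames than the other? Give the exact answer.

100.1 seconds

The gap grows by |30 − 30000/1001| = 30/1001 frames per second.
Time for a 3-frame gap: 3 ÷ (30/1001) = 100.1 s.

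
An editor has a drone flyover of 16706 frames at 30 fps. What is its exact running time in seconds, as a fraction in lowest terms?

8353/15 seconds

Running time = 16706 ÷ (30) = 16706 × 1/30 = 8353/15 s.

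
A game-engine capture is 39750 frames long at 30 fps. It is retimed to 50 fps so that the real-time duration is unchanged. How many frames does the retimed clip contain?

Target frames = source frames × (target rate / source rate) = 39750 × (50)/(30) = 39750 × 5/3 = 66250.

66250 frames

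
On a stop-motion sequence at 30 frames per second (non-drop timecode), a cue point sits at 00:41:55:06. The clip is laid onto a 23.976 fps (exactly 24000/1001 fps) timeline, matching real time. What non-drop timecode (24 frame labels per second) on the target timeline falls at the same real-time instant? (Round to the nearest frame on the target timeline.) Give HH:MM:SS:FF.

Source frame index: (0×3600 + 41×60 + 55) × 30 + 6 = 75456.
Real time: 75456 / (30) = 12576/5 s.
Target frame: (12576/5) × (24000/1001) = 60364800/1001 ≈ 60304.496 → 60304.
At 24 labels/s: frame 60304 → 00:41:52:16.

00:41:52:16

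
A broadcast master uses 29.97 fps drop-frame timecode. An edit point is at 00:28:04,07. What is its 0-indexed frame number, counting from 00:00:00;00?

50475

Complete 10-minute blocks: 2, each 17982 frames → 35964.
Remaining 8 whole minutes in the current block: 1800 + 7 × 1798 = 14386 frames.
Within the current minute: 4 × 30 + 7 − 2 = 125 (labels ;00/;01 skipped at this minute). Total = 35964 + 14386 + 125 = 50475.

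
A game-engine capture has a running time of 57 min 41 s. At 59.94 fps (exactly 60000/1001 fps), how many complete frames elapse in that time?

57 min 41 s = 3461 s.
Frames = 3461 × 60000/1001 = 207660000/1001 ≈ 207452.5475.
Complete frames: 207452.

207452 frames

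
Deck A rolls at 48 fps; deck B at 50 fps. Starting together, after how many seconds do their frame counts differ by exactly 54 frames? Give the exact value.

27 seconds

The gap grows by |50 − 48| = 2 frames per second.
Time for a 54-frame gap: 54 ÷ (2) = 27 s.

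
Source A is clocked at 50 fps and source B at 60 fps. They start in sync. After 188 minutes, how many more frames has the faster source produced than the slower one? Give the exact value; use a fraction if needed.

112800 frames

188 min = 11280 s.
A emits 50 × 11280 = 564000 frames; B emits 60 × 11280 = 676800.
Difference = 112800 frames; B is ahead of A.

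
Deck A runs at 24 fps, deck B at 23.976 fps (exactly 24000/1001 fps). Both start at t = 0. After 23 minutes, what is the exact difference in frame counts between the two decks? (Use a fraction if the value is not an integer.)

23 min = 1380 s.
A emits 24 × 1380 = 33120 frames; B emits 24000/1001 × 1380 = 33120000/1001.
Difference = 33120/1001 frames (≈ 33.0869); B is behind A.

33120/1001 frames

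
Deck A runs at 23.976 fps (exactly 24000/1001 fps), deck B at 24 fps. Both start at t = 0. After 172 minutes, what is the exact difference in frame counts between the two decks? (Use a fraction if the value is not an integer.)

247680/1001 frames

172 min = 10320 s.
A emits 24000/1001 × 10320 = 247680000/1001 frames; B emits 24 × 10320 = 247680.
Difference = 247680/1001 frames (≈ 247.4326); B is ahead of A.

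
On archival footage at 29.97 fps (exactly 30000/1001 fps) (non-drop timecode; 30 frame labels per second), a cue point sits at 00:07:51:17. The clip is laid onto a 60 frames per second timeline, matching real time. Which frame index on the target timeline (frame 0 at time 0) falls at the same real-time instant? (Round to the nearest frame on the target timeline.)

frame 28322

Source frame index: (0×3600 + 7×60 + 51) × 30 + 17 = 14147.
Real time: 14147 / (30000/1001) = 14161147/30000 s.
Target frame: (14161147/30000) × (60) = 14161147/500 ≈ 28322.294 → 28322.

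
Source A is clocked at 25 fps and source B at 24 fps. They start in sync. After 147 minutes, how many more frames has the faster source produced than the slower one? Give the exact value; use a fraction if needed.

147 min = 8820 s.
A emits 25 × 8820 = 220500 frames; B emits 24 × 8820 = 211680.
Difference = 8820 frames; B is behind A.

8820 frames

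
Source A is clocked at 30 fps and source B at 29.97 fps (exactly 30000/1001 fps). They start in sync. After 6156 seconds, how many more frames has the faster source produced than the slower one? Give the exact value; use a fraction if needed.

184680/1001 frames

A emits 30 × 6156 = 184680 frames; B emits 30000/1001 × 6156 = 184680000/1001.
Difference = 184680/1001 frames (≈ 184.4955); B is behind A.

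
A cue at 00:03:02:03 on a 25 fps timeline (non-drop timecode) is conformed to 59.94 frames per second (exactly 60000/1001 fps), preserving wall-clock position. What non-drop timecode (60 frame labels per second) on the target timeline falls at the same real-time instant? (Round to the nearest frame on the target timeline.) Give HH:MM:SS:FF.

Source frame index: (0×3600 + 3×60 + 2) × 25 + 3 = 4553.
Real time: 4553 / (25) = 4553/25 s.
Target frame: (4553/25) × (60000/1001) = 10927200/1001 ≈ 10916.284 → 10916.
At 60 labels/s: frame 10916 → 00:03:01:56.

00:03:01:56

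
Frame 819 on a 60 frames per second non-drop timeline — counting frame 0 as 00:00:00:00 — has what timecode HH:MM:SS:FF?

819 ÷ 60 = 13 full seconds, remainder 39 frames.
13 s = 0 h 0 min 13 s.
Timecode: 00:00:13:39.

00:00:13:39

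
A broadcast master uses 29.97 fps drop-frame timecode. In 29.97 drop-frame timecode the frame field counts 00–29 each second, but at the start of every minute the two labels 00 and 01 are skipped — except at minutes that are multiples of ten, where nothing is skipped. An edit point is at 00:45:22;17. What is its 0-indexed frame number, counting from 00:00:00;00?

81595

Complete 10-minute blocks: 4, each 17982 frames → 71928.
Remaining 5 whole minutes in the current block: 1800 + 4 × 1798 = 8992 frames.
Within the current minute: 22 × 30 + 17 − 2 = 675 (labels ;00/;01 skipped at this minute). Total = 71928 + 8992 + 675 = 81595.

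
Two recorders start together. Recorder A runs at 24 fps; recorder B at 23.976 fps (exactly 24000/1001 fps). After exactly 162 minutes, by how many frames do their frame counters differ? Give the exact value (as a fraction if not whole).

233280/1001 frames

162 min = 9720 s.
A emits 24 × 9720 = 233280 frames; B emits 24000/1001 × 9720 = 233280000/1001.
Difference = 233280/1001 frames (≈ 233.0470); B is behind A.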